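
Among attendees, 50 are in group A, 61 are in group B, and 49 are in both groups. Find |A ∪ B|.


|A ∪ B| = |A| + |B| - |A ∩ B|
= 50 + 61 - 49
= 62

|A ∪ B| = 62


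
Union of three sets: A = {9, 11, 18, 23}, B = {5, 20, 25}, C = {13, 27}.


A ∪ B = {5, 9, 11, 18, 20, 23, 25}
(A ∪ B) ∪ C = {5, 9, 11, 13, 18, 20, 23, 25, 27}

A ∪ B ∪ C = {5, 9, 11, 13, 18, 20, 23, 25, 27}


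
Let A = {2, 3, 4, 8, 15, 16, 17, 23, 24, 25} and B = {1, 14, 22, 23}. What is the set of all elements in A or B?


A ∪ B = all elements in A or B (or both)
A = {2, 3, 4, 8, 15, 16, 17, 23, 24, 25}
B = {1, 14, 22, 23}
A ∪ B = {1, 2, 3, 4, 8, 14, 15, 16, 17, 22, 23, 24, 25}

A ∪ B = {1, 2, 3, 4, 8, 14, 15, 16, 17, 22, 23, 24, 25}


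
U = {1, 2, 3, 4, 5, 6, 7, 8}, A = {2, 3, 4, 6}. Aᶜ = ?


Aᶜ = U \ A = elements in U but not in A
U = {1, 2, 3, 4, 5, 6, 7, 8}
A = {2, 3, 4, 6}
Aᶜ = {1, 5, 7, 8}

Aᶜ = {1, 5, 7, 8}


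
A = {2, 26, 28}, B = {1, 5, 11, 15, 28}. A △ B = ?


A △ B = (A \ B) ∪ (B \ A) = elements in exactly one of A or B
A \ B = {2, 26}
B \ A = {1, 5, 11, 15}
A △ B = {1, 2, 5, 11, 15, 26}

A △ B = {1, 2, 5, 11, 15, 26}


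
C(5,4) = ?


C(n,k) = n! / (k!(n-k)!)
C(5,4) = 5! / (4!1!)
= 5

C(5,4) = 5


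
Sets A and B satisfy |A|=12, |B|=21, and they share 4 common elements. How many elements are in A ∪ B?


|A ∪ B| = |A| + |B| - |A ∩ B|
= 12 + 21 - 4
= 29

|A ∪ B| = 29


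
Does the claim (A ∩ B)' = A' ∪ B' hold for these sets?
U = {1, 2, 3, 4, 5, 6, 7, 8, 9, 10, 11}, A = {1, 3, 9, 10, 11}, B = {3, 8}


LHS: A ∩ B = {3}
(A ∩ B)' = U \ (A ∩ B) = {1, 2, 4, 5, 6, 7, 8, 9, 10, 11}
A' = {2, 4, 5, 6, 7, 8}, B' = {1, 2, 4, 5, 6, 7, 9, 10, 11}
Claimed RHS: A' ∪ B' = {1, 2, 4, 5, 6, 7, 8, 9, 10, 11}
Identity is VALID: LHS = RHS = {1, 2, 4, 5, 6, 7, 8, 9, 10, 11} ✓

Identity is valid. (A ∩ B)' = A' ∪ B' = {1, 2, 4, 5, 6, 7, 8, 9, 10, 11}


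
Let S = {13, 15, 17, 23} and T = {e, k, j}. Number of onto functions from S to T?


n = |S| = 4, k = |T| = 3. Surjections via inclusion-exclusion:
S(n,k) = Σ(-1)^i × C(k,i) × (k-i)^n, i=0 to k
i=0: (-1)^0×C(3,0)×3^4 = 81
i=1: (-1)^1×C(3,1)×2^4 = -48
i=2: (-1)^2×C(3,2)×1^4 = 3
i=3: (-1)^3×C(3,3)×0^4 = 0
Total = 36

Number of surjections = 36


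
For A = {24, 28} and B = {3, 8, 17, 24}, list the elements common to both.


A ∩ B = elements in both A and B
A = {24, 28}
B = {3, 8, 17, 24}
A ∩ B = {24}

A ∩ B = {24}


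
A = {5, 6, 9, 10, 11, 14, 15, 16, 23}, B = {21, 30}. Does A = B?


Two sets are equal iff they have exactly the same elements.
A = {5, 6, 9, 10, 11, 14, 15, 16, 23}
B = {21, 30}
Differences: {5, 6, 9, 10, 11, 14, 15, 16, 21, 23, 30}
A ≠ B

No, A ≠ B


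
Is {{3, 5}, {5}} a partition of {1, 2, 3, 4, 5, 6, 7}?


A partition requires: (1) non-empty parts, (2) pairwise disjoint, (3) union = U
Parts: {3, 5}, {5}
Union of parts: {3, 5}
U = {1, 2, 3, 4, 5, 6, 7}
All non-empty? True
Pairwise disjoint? False
Covers U? False

No, not a valid partition


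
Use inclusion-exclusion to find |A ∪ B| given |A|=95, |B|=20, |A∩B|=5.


|A ∪ B| = |A| + |B| - |A ∩ B|
= 95 + 20 - 5
= 110

|A ∪ B| = 110


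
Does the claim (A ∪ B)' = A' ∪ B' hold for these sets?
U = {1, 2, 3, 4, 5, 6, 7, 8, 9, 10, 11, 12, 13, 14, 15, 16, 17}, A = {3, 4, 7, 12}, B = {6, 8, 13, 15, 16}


LHS: A ∪ B = {3, 4, 6, 7, 8, 12, 13, 15, 16}
(A ∪ B)' = U \ (A ∪ B) = {1, 2, 5, 9, 10, 11, 14, 17}
A' = {1, 2, 5, 6, 8, 9, 10, 11, 13, 14, 15, 16, 17}, B' = {1, 2, 3, 4, 5, 7, 9, 10, 11, 12, 14, 17}
Claimed RHS: A' ∪ B' = {1, 2, 3, 4, 5, 6, 7, 8, 9, 10, 11, 12, 13, 14, 15, 16, 17}
Identity is INVALID: LHS = {1, 2, 5, 9, 10, 11, 14, 17} but the RHS claimed here equals {1, 2, 3, 4, 5, 6, 7, 8, 9, 10, 11, 12, 13, 14, 15, 16, 17}. The correct form is (A ∪ B)' = A' ∩ B'.

Identity is invalid: (A ∪ B)' = {1, 2, 5, 9, 10, 11, 14, 17} but A' ∪ B' = {1, 2, 3, 4, 5, 6, 7, 8, 9, 10, 11, 12, 13, 14, 15, 16, 17}. The correct De Morgan law is (A ∪ B)' = A' ∩ B'.


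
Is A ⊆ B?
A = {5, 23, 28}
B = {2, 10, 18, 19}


A ⊆ B means every element of A is in B.
Elements in A not in B: {5, 23, 28}
So A ⊄ B.

No, A ⊄ B


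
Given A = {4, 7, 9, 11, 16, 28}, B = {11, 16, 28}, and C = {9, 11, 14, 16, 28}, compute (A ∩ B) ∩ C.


A ∩ B = {11, 16, 28}
(A ∩ B) ∩ C = {11, 16, 28}

A ∩ B ∩ C = {11, 16, 28}


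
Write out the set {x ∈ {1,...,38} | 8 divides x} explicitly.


Checking each candidate:
Condition: multiples of 8 in {1,...,38}
Result = {8, 16, 24, 32}

{8, 16, 24, 32}


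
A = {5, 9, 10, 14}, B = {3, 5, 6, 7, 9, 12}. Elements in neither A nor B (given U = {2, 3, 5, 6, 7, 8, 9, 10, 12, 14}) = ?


A = {5, 9, 10, 14}
B = {3, 5, 6, 7, 9, 12}
Region: in neither A nor B (given U = {2, 3, 5, 6, 7, 8, 9, 10, 12, 14})
Elements: {2, 8}

Elements in neither A nor B (given U = {2, 3, 5, 6, 7, 8, 9, 10, 12, 14}): {2, 8}


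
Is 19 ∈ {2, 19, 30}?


A = {2, 19, 30}
Checking if 19 is in A
19 is in A → True

19 ∈ A


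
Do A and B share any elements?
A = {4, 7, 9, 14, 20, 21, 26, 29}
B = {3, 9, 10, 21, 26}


Disjoint means A ∩ B = ∅.
A ∩ B = {9, 21, 26}
A ∩ B ≠ ∅, so A and B are NOT disjoint.

Yes — A and B share the element(s) of A ∩ B = {9, 21, 26}, so they are not disjoint


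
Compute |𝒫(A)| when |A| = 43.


Number of subsets = 2^n
= 2^43
= 8796093022208

|P(A)| = 8796093022208


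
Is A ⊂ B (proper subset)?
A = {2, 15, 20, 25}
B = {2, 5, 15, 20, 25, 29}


A ⊂ B requires: A ⊆ B AND A ≠ B.
A ⊆ B? Yes
A = B? No
A ⊂ B: Yes (A is a proper subset of B)

Yes, A ⊂ B


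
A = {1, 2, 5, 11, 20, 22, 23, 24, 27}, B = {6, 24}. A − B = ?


A \ B = elements in A but not in B
A = {1, 2, 5, 11, 20, 22, 23, 24, 27}
B = {6, 24}
Remove from A any elements in B
A \ B = {1, 2, 5, 11, 20, 22, 23, 27}

A \ B = {1, 2, 5, 11, 20, 22, 23, 27}


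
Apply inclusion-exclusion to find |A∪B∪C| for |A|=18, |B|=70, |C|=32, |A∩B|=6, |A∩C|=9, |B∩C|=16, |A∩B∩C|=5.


|A∪B∪C| = |A|+|B|+|C| - |A∩B|-|A∩C|-|B∩C| + |A∩B∩C|
= 18+70+32 - 6-9-16 + 5
= 120 - 31 + 5
= 94

|A ∪ B ∪ C| = 94


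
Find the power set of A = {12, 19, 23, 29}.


|A| = 4, so |P(A)| = 2^4 = 16
Enumerate subsets by cardinality (0 to 4):
∅, {12}, {19}, {23}, {29}, {12, 19}, {12, 23}, {12, 29}, {19, 23}, {19, 29}, {23, 29}, {12, 19, 23}, {12, 19, 29}, {12, 23, 29}, {19, 23, 29}, {12, 19, 23, 29}

P(A) has 16 subsets: ∅, {12}, {19}, {23}, {29}, {12, 19}, {12, 23}, {12, 29}, {19, 23}, {19, 29}, {23, 29}, {12, 19, 23}, {12, 19, 29}, {12, 23, 29}, {19, 23, 29}, {12, 19, 23, 29}


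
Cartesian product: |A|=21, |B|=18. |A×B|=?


|A × B| = |A| × |B|
= 21 × 18
= 378

|A × B| = 378


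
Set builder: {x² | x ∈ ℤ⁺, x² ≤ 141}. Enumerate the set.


Checking each candidate:
Condition: positive perfect squares ≤ 141
Result = {1, 4, 9, 16, 25, 36, 49, 64, 81, 100, 121}

{1, 4, 9, 16, 25, 36, 49, 64, 81, 100, 121}


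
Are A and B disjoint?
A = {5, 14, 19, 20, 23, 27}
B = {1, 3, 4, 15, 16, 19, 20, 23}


Disjoint means A ∩ B = ∅.
A ∩ B = {19, 20, 23}
A ∩ B ≠ ∅, so A and B are NOT disjoint.

No, A and B are not disjoint (A ∩ B = {19, 20, 23})


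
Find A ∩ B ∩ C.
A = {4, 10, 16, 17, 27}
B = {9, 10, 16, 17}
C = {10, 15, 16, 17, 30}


A ∩ B = {10, 16, 17}
(A ∩ B) ∩ C = {10, 16, 17}

A ∩ B ∩ C = {10, 16, 17}


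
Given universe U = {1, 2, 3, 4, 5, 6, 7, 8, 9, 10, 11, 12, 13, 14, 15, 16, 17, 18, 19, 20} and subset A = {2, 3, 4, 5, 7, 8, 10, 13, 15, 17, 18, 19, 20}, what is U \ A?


Aᶜ = U \ A = elements in U but not in A
U = {1, 2, 3, 4, 5, 6, 7, 8, 9, 10, 11, 12, 13, 14, 15, 16, 17, 18, 19, 20}
A = {2, 3, 4, 5, 7, 8, 10, 13, 15, 17, 18, 19, 20}
Aᶜ = {1, 6, 9, 11, 12, 14, 16}

Aᶜ = {1, 6, 9, 11, 12, 14, 16}


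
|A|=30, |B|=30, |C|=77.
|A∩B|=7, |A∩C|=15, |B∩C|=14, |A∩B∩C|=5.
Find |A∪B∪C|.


|A∪B∪C| = |A|+|B|+|C| - |A∩B|-|A∩C|-|B∩C| + |A∩B∩C|
= 30+30+77 - 7-15-14 + 5
= 137 - 36 + 5
= 106

|A ∪ B ∪ C| = 106


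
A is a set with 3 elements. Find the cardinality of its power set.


Number of subsets = 2^n
= 2^3
= 8

|P(A)| = 8


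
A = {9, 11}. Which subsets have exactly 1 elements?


|A| = 2, so A has C(2,1) = 2 subsets of size 1.
Enumerate by choosing 1 elements from A at a time:
{9}, {11}

1-element subsets (2 total): {9}, {11}


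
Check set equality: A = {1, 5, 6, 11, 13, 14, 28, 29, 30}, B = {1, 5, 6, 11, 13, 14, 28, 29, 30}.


Two sets are equal iff they have exactly the same elements.
A = {1, 5, 6, 11, 13, 14, 28, 29, 30}
B = {1, 5, 6, 11, 13, 14, 28, 29, 30}
Same elements → A = B

Yes, A = B


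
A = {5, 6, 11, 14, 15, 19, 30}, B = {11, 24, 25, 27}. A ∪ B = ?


A ∪ B = all elements in A or B (or both)
A = {5, 6, 11, 14, 15, 19, 30}
B = {11, 24, 25, 27}
A ∪ B = {5, 6, 11, 14, 15, 19, 24, 25, 27, 30}

A ∪ B = {5, 6, 11, 14, 15, 19, 24, 25, 27, 30}


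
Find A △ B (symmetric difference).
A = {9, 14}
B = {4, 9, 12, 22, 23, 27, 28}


A △ B = (A \ B) ∪ (B \ A) = elements in exactly one of A or B
A \ B = {14}
B \ A = {4, 12, 22, 23, 27, 28}
A △ B = {4, 12, 14, 22, 23, 27, 28}

A △ B = {4, 12, 14, 22, 23, 27, 28}


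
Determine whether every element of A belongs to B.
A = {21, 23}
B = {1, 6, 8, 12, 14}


A ⊆ B means every element of A is in B.
Elements in A not in B: {21, 23}
So A ⊄ B.

No, A ⊄ B


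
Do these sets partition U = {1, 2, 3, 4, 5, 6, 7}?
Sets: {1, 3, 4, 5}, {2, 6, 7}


A partition requires: (1) non-empty parts, (2) pairwise disjoint, (3) union = U
Parts: {1, 3, 4, 5}, {2, 6, 7}
Union of parts: {1, 2, 3, 4, 5, 6, 7}
U = {1, 2, 3, 4, 5, 6, 7}
All non-empty? True
Pairwise disjoint? True
Covers U? True

Yes, valid partition


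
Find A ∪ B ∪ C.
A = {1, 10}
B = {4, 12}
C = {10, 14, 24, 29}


A ∪ B = {1, 4, 10, 12}
(A ∪ B) ∪ C = {1, 4, 10, 12, 14, 24, 29}

A ∪ B ∪ C = {1, 4, 10, 12, 14, 24, 29}


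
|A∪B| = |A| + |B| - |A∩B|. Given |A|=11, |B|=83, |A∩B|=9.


|A ∪ B| = |A| + |B| - |A ∩ B|
= 11 + 83 - 9
= 85

|A ∪ B| = 85


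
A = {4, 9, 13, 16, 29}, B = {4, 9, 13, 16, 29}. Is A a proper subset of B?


A ⊂ B requires: A ⊆ B AND A ≠ B.
A ⊆ B? Yes
A = B? Yes
A = B, so A is not a PROPER subset.

No, A is not a proper subset of B


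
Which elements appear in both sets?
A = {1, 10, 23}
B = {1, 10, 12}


A ∩ B = elements in both A and B
A = {1, 10, 23}
B = {1, 10, 12}
A ∩ B = {1, 10}

A ∩ B = {1, 10}


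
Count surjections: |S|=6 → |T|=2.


n = |S| = 6, k = |T| = 2. Surjections via inclusion-exclusion:
S(n,k) = Σ(-1)^i × C(k,i) × (k-i)^n, i=0 to k
i=0: (-1)^0×C(2,0)×2^6 = 64
i=1: (-1)^1×C(2,1)×1^6 = -2
i=2: (-1)^2×C(2,2)×0^6 = 0
Total = 62

Number of surjections = 62


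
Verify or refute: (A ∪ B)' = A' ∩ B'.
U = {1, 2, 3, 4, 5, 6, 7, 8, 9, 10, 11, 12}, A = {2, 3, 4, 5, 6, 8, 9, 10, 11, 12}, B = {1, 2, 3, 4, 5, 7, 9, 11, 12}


LHS: A ∪ B = {1, 2, 3, 4, 5, 6, 7, 8, 9, 10, 11, 12}
(A ∪ B)' = U \ (A ∪ B) = ∅
A' = {1, 7}, B' = {6, 8, 10}
Claimed RHS: A' ∩ B' = ∅
Identity is VALID: LHS = RHS = ∅ ✓

Identity is valid. (A ∪ B)' = A' ∩ B' = ∅


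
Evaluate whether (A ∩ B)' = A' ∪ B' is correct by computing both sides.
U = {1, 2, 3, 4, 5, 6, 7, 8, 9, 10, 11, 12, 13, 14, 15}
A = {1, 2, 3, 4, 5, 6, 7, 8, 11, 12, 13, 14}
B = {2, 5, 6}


LHS: A ∩ B = {2, 5, 6}
(A ∩ B)' = U \ (A ∩ B) = {1, 3, 4, 7, 8, 9, 10, 11, 12, 13, 14, 15}
A' = {9, 10, 15}, B' = {1, 3, 4, 7, 8, 9, 10, 11, 12, 13, 14, 15}
Claimed RHS: A' ∪ B' = {1, 3, 4, 7, 8, 9, 10, 11, 12, 13, 14, 15}
Identity is VALID: LHS = RHS = {1, 3, 4, 7, 8, 9, 10, 11, 12, 13, 14, 15} ✓

Identity is valid. (A ∩ B)' = A' ∪ B' = {1, 3, 4, 7, 8, 9, 10, 11, 12, 13, 14, 15}


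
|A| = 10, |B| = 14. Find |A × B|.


|A × B| = |A| × |B|
= 10 × 14
= 140

|A × B| = 140


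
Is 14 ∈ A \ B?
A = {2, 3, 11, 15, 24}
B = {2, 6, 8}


A = {2, 3, 11, 15, 24}, B = {2, 6, 8}
A \ B = elements in A but not in B
A \ B = {3, 11, 15, 24}
Checking if 14 ∈ A \ B
14 is not in A \ B → False

14 ∉ A \ B


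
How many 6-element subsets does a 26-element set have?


C(n,k) = n! / (k!(n-k)!)
C(26,6) = 26! / (6!20!)
= 230230

C(26,6) = 230230


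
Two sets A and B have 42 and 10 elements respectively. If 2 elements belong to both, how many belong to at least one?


|A ∪ B| = |A| + |B| - |A ∩ B|
= 42 + 10 - 2
= 50

|A ∪ B| = 50


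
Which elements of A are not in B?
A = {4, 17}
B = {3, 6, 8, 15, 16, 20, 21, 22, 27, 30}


A \ B = elements in A but not in B
A = {4, 17}
B = {3, 6, 8, 15, 16, 20, 21, 22, 27, 30}
Remove from A any elements in B
A \ B = {4, 17}

A \ B = {4, 17}


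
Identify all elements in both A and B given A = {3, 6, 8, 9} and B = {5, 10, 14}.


A = {3, 6, 8, 9}
B = {5, 10, 14}
Region: in both A and B
Elements: ∅

Elements in both A and B: ∅


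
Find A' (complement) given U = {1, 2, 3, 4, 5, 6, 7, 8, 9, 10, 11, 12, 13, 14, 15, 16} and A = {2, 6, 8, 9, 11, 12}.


Aᶜ = U \ A = elements in U but not in A
U = {1, 2, 3, 4, 5, 6, 7, 8, 9, 10, 11, 12, 13, 14, 15, 16}
A = {2, 6, 8, 9, 11, 12}
Aᶜ = {1, 3, 4, 5, 7, 10, 13, 14, 15, 16}

Aᶜ = {1, 3, 4, 5, 7, 10, 13, 14, 15, 16}


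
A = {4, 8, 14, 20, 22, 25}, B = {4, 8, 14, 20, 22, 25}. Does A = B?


Two sets are equal iff they have exactly the same elements.
A = {4, 8, 14, 20, 22, 25}
B = {4, 8, 14, 20, 22, 25}
Same elements → A = B

Yes, A = B


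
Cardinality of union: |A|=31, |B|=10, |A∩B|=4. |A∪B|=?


|A ∪ B| = |A| + |B| - |A ∩ B|
= 31 + 10 - 4
= 37

|A ∪ B| = 37


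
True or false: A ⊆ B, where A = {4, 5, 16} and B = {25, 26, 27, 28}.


A ⊆ B means every element of A is in B.
Elements in A not in B: {4, 5, 16}
So A ⊄ B.

No, A ⊄ B


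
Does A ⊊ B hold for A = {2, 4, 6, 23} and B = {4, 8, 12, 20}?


A ⊂ B requires: A ⊆ B AND A ≠ B.
A ⊆ B? No
A ⊄ B, so A is not a proper subset.

No, A is not a proper subset of B


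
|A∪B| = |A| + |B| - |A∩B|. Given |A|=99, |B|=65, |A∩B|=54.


|A ∪ B| = |A| + |B| - |A ∩ B|
= 99 + 65 - 54
= 110

|A ∪ B| = 110


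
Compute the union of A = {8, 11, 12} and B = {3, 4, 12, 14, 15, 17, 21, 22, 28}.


A ∪ B = all elements in A or B (or both)
A = {8, 11, 12}
B = {3, 4, 12, 14, 15, 17, 21, 22, 28}
A ∪ B = {3, 4, 8, 11, 12, 14, 15, 17, 21, 22, 28}

A ∪ B = {3, 4, 8, 11, 12, 14, 15, 17, 21, 22, 28}


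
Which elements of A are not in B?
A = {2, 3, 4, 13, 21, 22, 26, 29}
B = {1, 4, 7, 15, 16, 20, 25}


A \ B = elements in A but not in B
A = {2, 3, 4, 13, 21, 22, 26, 29}
B = {1, 4, 7, 15, 16, 20, 25}
Remove from A any elements in B
A \ B = {2, 3, 13, 21, 22, 26, 29}

A \ B = {2, 3, 13, 21, 22, 26, 29}


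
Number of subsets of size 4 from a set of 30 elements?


C(n,k) = n! / (k!(n-k)!)
C(30,4) = 30! / (4!26!)
= 27405

C(30,4) = 27405


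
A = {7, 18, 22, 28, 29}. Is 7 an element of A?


A = {7, 18, 22, 28, 29}
Checking if 7 is in A
7 is in A → True

7 ∈ A


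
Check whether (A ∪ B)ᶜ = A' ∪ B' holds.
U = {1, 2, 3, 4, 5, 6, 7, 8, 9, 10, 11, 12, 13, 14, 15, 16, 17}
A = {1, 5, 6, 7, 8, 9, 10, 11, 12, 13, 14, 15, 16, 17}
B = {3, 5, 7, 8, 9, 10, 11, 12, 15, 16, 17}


LHS: A ∪ B = {1, 3, 5, 6, 7, 8, 9, 10, 11, 12, 13, 14, 15, 16, 17}
(A ∪ B)' = U \ (A ∪ B) = {2, 4}
A' = {2, 3, 4}, B' = {1, 2, 4, 6, 13, 14}
Claimed RHS: A' ∪ B' = {1, 2, 3, 4, 6, 13, 14}
Identity is INVALID: LHS = {2, 4} but the RHS claimed here equals {1, 2, 3, 4, 6, 13, 14}. The correct form is (A ∪ B)' = A' ∩ B'.

Identity is invalid: (A ∪ B)' = {2, 4} but A' ∪ B' = {1, 2, 3, 4, 6, 13, 14}. The correct De Morgan law is (A ∪ B)' = A' ∩ B'.


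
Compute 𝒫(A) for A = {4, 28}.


|A| = 2, so |P(A)| = 2^2 = 4
Enumerate subsets by cardinality (0 to 2):
∅, {4}, {28}, {4, 28}

P(A) has 4 subsets: ∅, {4}, {28}, {4, 28}


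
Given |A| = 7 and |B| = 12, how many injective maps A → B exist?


An injection sends each of |A| = 7 inputs to a distinct output in B.
# injections = |B|·(|B|-1)·…·(|B|-|A|+1) = 12! / (12 - 7)!
= 12 × 11 × 10 × 9 × 8 × 7 × 6
= 3991680

Number of injections = 3991680


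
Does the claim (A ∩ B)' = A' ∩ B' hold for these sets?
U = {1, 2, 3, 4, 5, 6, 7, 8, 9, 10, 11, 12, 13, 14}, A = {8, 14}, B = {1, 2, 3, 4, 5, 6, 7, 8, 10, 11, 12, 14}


LHS: A ∩ B = {8, 14}
(A ∩ B)' = U \ (A ∩ B) = {1, 2, 3, 4, 5, 6, 7, 9, 10, 11, 12, 13}
A' = {1, 2, 3, 4, 5, 6, 7, 9, 10, 11, 12, 13}, B' = {9, 13}
Claimed RHS: A' ∩ B' = {9, 13}
Identity is INVALID: LHS = {1, 2, 3, 4, 5, 6, 7, 9, 10, 11, 12, 13} but the RHS claimed here equals {9, 13}. The correct form is (A ∩ B)' = A' ∪ B'.

Identity is invalid: (A ∩ B)' = {1, 2, 3, 4, 5, 6, 7, 9, 10, 11, 12, 13} but A' ∩ B' = {9, 13}. The correct De Morgan law is (A ∩ B)' = A' ∪ B'.


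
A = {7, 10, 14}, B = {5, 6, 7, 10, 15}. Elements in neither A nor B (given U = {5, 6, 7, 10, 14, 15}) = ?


A = {7, 10, 14}
B = {5, 6, 7, 10, 15}
Region: in neither A nor B (given U = {5, 6, 7, 10, 14, 15})
Elements: ∅

Elements in neither A nor B (given U = {5, 6, 7, 10, 14, 15}): ∅


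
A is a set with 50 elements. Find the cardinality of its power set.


Number of subsets = 2^n
= 2^50
= 1125899906842624

|P(A)| = 1125899906842624


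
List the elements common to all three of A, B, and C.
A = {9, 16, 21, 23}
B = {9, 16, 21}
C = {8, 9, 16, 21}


A ∩ B = {9, 16, 21}
(A ∩ B) ∩ C = {9, 16, 21}

A ∩ B ∩ C = {9, 16, 21}


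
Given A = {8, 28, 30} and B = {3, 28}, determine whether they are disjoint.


Disjoint means A ∩ B = ∅.
A ∩ B = {28}
A ∩ B ≠ ∅, so A and B are NOT disjoint.

No, A and B are not disjoint (A ∩ B = {28})


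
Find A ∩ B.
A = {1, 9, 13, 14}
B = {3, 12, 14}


A ∩ B = elements in both A and B
A = {1, 9, 13, 14}
B = {3, 12, 14}
A ∩ B = {14}

A ∩ B = {14}


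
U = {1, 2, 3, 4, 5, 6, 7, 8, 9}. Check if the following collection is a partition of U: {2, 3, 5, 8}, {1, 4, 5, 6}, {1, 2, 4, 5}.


A partition requires: (1) non-empty parts, (2) pairwise disjoint, (3) union = U
Parts: {2, 3, 5, 8}, {1, 4, 5, 6}, {1, 2, 4, 5}
Union of parts: {1, 2, 3, 4, 5, 6, 8}
U = {1, 2, 3, 4, 5, 6, 7, 8, 9}
All non-empty? True
Pairwise disjoint? False
Covers U? False

No, not a valid partition


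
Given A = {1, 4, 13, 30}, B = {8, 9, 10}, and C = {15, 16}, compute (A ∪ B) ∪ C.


A ∪ B = {1, 4, 8, 9, 10, 13, 30}
(A ∪ B) ∪ C = {1, 4, 8, 9, 10, 13, 15, 16, 30}

A ∪ B ∪ C = {1, 4, 8, 9, 10, 13, 15, 16, 30}


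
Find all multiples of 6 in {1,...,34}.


Checking each candidate:
Condition: multiples of 6 in {1,...,34}
Result = {6, 12, 18, 24, 30}

{6, 12, 18, 24, 30}


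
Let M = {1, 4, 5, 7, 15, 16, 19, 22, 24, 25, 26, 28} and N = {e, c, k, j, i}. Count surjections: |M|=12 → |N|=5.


n = |M| = 12, k = |N| = 5. Surjections via inclusion-exclusion:
S(n,k) = Σ(-1)^i × C(k,i) × (k-i)^n, i=0 to k
i=0: (-1)^0×C(5,0)×5^12 = 244140625
i=1: (-1)^1×C(5,1)×4^12 = -83886080
i=2: (-1)^2×C(5,2)×3^12 = 5314410
i=3: (-1)^3×C(5,3)×2^12 = -40960
i=4: (-1)^4×C(5,4)×1^12 = 5
i=5: (-1)^5×C(5,5)×0^12 = 0
Total = 165528000

Number of surjections = 165528000


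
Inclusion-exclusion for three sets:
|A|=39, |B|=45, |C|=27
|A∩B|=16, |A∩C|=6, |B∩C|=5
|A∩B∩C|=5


|A∪B∪C| = |A|+|B|+|C| - |A∩B|-|A∩C|-|B∩C| + |A∩B∩C|
= 39+45+27 - 16-6-5 + 5
= 111 - 27 + 5
= 89

|A ∪ B ∪ C| = 89


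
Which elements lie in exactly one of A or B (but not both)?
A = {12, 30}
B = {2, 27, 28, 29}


A △ B = (A \ B) ∪ (B \ A) = elements in exactly one of A or B
A \ B = {12, 30}
B \ A = {2, 27, 28, 29}
A △ B = {2, 12, 27, 28, 29, 30}

A △ B = {2, 12, 27, 28, 29, 30}


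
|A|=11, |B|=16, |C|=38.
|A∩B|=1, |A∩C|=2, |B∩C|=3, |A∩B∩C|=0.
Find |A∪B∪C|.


|A∪B∪C| = |A|+|B|+|C| - |A∩B|-|A∩C|-|B∩C| + |A∩B∩C|
= 11+16+38 - 1-2-3 + 0
= 65 - 6 + 0
= 59

|A ∪ B ∪ C| = 59


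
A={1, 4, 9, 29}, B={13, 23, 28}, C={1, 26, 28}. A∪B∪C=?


A ∪ B = {1, 4, 9, 13, 23, 28, 29}
(A ∪ B) ∪ C = {1, 4, 9, 13, 23, 26, 28, 29}

A ∪ B ∪ C = {1, 4, 9, 13, 23, 26, 28, 29}


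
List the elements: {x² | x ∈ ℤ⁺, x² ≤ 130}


Checking each candidate:
Condition: positive perfect squares ≤ 130
Result = {1, 4, 9, 16, 25, 36, 49, 64, 81, 100, 121}

{1, 4, 9, 16, 25, 36, 49, 64, 81, 100, 121}


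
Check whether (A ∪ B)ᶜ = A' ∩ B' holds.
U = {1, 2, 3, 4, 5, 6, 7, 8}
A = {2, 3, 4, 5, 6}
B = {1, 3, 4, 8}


LHS: A ∪ B = {1, 2, 3, 4, 5, 6, 8}
(A ∪ B)' = U \ (A ∪ B) = {7}
A' = {1, 7, 8}, B' = {2, 5, 6, 7}
Claimed RHS: A' ∩ B' = {7}
Identity is VALID: LHS = RHS = {7} ✓

Identity is valid. (A ∪ B)' = A' ∩ B' = {7}


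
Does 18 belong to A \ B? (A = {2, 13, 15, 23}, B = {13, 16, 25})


A = {2, 13, 15, 23}, B = {13, 16, 25}
A \ B = elements in A but not in B
A \ B = {2, 15, 23}
Checking if 18 ∈ A \ B
18 is not in A \ B → False

18 ∉ A \ B


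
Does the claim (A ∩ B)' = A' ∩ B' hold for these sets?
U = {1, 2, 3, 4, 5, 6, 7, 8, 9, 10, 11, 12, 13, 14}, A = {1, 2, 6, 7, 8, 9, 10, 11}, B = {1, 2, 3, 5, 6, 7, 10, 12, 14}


LHS: A ∩ B = {1, 2, 6, 7, 10}
(A ∩ B)' = U \ (A ∩ B) = {3, 4, 5, 8, 9, 11, 12, 13, 14}
A' = {3, 4, 5, 12, 13, 14}, B' = {4, 8, 9, 11, 13}
Claimed RHS: A' ∩ B' = {4, 13}
Identity is INVALID: LHS = {3, 4, 5, 8, 9, 11, 12, 13, 14} but the RHS claimed here equals {4, 13}. The correct form is (A ∩ B)' = A' ∪ B'.

Identity is invalid: (A ∩ B)' = {3, 4, 5, 8, 9, 11, 12, 13, 14} but A' ∩ B' = {4, 13}. The correct De Morgan law is (A ∩ B)' = A' ∪ B'.


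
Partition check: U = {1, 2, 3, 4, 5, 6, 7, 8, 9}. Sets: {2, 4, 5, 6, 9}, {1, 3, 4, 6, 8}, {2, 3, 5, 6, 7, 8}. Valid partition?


A partition requires: (1) non-empty parts, (2) pairwise disjoint, (3) union = U
Parts: {2, 4, 5, 6, 9}, {1, 3, 4, 6, 8}, {2, 3, 5, 6, 7, 8}
Union of parts: {1, 2, 3, 4, 5, 6, 7, 8, 9}
U = {1, 2, 3, 4, 5, 6, 7, 8, 9}
All non-empty? True
Pairwise disjoint? False
Covers U? True

No, not a valid partition


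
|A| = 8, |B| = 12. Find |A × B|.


|A × B| = |A| × |B|
= 8 × 12
= 96

|A × B| = 96


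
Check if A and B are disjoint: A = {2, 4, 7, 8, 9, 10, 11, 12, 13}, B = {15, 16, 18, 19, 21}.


Disjoint means A ∩ B = ∅.
A ∩ B = ∅
A ∩ B = ∅, so A and B are disjoint.

Yes, A and B are disjoint


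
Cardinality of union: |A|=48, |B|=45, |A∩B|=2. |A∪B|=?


|A ∪ B| = |A| + |B| - |A ∩ B|
= 48 + 45 - 2
= 91

|A ∪ B| = 91


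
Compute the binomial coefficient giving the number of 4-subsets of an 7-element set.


C(n,k) = n! / (k!(n-k)!)
C(7,4) = 7! / (4!3!)
= 35

C(7,4) = 35


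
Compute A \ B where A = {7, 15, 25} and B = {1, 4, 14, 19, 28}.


A \ B = elements in A but not in B
A = {7, 15, 25}
B = {1, 4, 14, 19, 28}
Remove from A any elements in B
A \ B = {7, 15, 25}

A \ B = {7, 15, 25}


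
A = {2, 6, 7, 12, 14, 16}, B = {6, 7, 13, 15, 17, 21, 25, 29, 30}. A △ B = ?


A △ B = (A \ B) ∪ (B \ A) = elements in exactly one of A or B
A \ B = {2, 12, 14, 16}
B \ A = {13, 15, 17, 21, 25, 29, 30}
A △ B = {2, 12, 13, 14, 15, 16, 17, 21, 25, 29, 30}

A △ B = {2, 12, 13, 14, 15, 16, 17, 21, 25, 29, 30}


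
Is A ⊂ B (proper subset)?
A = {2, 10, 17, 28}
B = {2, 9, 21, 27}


A ⊂ B requires: A ⊆ B AND A ≠ B.
A ⊆ B? No
A ⊄ B, so A is not a proper subset.

No, A is not a proper subset of B


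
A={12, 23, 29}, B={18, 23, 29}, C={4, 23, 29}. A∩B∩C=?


A ∩ B = {23, 29}
(A ∩ B) ∩ C = {23, 29}

A ∩ B ∩ C = {23, 29}


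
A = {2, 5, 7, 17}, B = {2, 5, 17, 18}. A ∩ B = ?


A ∩ B = elements in both A and B
A = {2, 5, 7, 17}
B = {2, 5, 17, 18}
A ∩ B = {2, 5, 17}

A ∩ B = {2, 5, 17}


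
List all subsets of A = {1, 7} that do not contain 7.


A subset of A that omits 7 is a subset of A \ {7}, so there are 2^(n-1) = 2^1 = 2 of them.
Subsets excluding 7: ∅, {1}

Subsets excluding 7 (2 total): ∅, {1}


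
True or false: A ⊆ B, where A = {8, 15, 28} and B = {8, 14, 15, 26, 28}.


A ⊆ B means every element of A is in B.
All elements of A are in B.
So A ⊆ B.

Yes, A ⊆ B


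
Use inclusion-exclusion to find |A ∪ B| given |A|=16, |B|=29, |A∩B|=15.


|A ∪ B| = |A| + |B| - |A ∩ B|
= 16 + 29 - 15
= 30

|A ∪ B| = 30


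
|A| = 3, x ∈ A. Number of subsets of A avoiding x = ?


Subsets of A avoiding x are subsets of A \ {x}, which has 2 elements.
Count = 2^(n-1) = 2^2
= 4

Number of subsets avoiding x = 4


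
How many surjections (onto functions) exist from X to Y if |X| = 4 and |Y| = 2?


n = |X| = 4, k = |Y| = 2. Surjections via inclusion-exclusion:
S(n,k) = Σ(-1)^i × C(k,i) × (k-i)^n, i=0 to k
i=0: (-1)^0×C(2,0)×2^4 = 16
i=1: (-1)^1×C(2,1)×1^4 = -2
i=2: (-1)^2×C(2,2)×0^4 = 0
Total = 14

Number of surjections = 14


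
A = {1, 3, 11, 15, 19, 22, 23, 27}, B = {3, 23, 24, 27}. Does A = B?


Two sets are equal iff they have exactly the same elements.
A = {1, 3, 11, 15, 19, 22, 23, 27}
B = {3, 23, 24, 27}
Differences: {1, 11, 15, 19, 22, 24}
A ≠ B

No, A ≠ B


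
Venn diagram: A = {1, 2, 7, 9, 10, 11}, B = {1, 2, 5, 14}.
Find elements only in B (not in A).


A = {1, 2, 7, 9, 10, 11}
B = {1, 2, 5, 14}
Region: only in B (not in A)
Elements: {5, 14}

Elements only in B (not in A): {5, 14}


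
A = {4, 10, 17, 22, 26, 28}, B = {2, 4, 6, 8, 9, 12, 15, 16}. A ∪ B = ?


A ∪ B = all elements in A or B (or both)
A = {4, 10, 17, 22, 26, 28}
B = {2, 4, 6, 8, 9, 12, 15, 16}
A ∪ B = {2, 4, 6, 8, 9, 10, 12, 15, 16, 17, 22, 26, 28}

A ∪ B = {2, 4, 6, 8, 9, 10, 12, 15, 16, 17, 22, 26, 28}


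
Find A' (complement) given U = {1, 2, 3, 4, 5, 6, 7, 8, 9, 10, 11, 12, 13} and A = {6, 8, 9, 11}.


Aᶜ = U \ A = elements in U but not in A
U = {1, 2, 3, 4, 5, 6, 7, 8, 9, 10, 11, 12, 13}
A = {6, 8, 9, 11}
Aᶜ = {1, 2, 3, 4, 5, 7, 10, 12, 13}

Aᶜ = {1, 2, 3, 4, 5, 7, 10, 12, 13}


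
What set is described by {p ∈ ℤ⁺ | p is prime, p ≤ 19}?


Checking each candidate:
Condition: primes ≤ 19
Result = {2, 3, 5, 7, 11, 13, 17, 19}

{2, 3, 5, 7, 11, 13, 17, 19}


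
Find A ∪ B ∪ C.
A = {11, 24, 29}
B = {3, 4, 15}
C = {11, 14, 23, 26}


A ∪ B = {3, 4, 11, 15, 24, 29}
(A ∪ B) ∪ C = {3, 4, 11, 14, 15, 23, 24, 26, 29}

A ∪ B ∪ C = {3, 4, 11, 14, 15, 23, 24, 26, 29}


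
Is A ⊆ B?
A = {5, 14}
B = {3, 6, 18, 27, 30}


A ⊆ B means every element of A is in B.
Elements in A not in B: {5, 14}
So A ⊄ B.

No, A ⊄ B


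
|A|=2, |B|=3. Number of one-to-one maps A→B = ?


An injection sends each of |A| = 2 inputs to a distinct output in B.
# injections = |B|·(|B|-1)·…·(|B|-|A|+1) = 3! / (3 - 2)!
= 3 × 2
= 6

Number of injections = 6


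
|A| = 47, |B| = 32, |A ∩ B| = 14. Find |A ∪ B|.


|A ∪ B| = |A| + |B| - |A ∩ B|
= 47 + 32 - 14
= 65

|A ∪ B| = 65


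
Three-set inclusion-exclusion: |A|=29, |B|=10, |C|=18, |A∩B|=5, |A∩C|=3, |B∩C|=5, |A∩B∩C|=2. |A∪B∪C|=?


|A∪B∪C| = |A|+|B|+|C| - |A∩B|-|A∩C|-|B∩C| + |A∩B∩C|
= 29+10+18 - 5-3-5 + 2
= 57 - 13 + 2
= 46

|A ∪ B ∪ C| = 46


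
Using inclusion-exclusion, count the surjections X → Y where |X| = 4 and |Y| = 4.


n = |X| = 4, k = |Y| = 4. Surjections via inclusion-exclusion:
S(n,k) = Σ(-1)^i × C(k,i) × (k-i)^n, i=0 to k
i=0: (-1)^0×C(4,0)×4^4 = 256
i=1: (-1)^1×C(4,1)×3^4 = -324
i=2: (-1)^2×C(4,2)×2^4 = 96
i=3: (-1)^3×C(4,3)×1^4 = -4
i=4: (-1)^4×C(4,4)×0^4 = 0
Total = 24

Number of surjections = 24


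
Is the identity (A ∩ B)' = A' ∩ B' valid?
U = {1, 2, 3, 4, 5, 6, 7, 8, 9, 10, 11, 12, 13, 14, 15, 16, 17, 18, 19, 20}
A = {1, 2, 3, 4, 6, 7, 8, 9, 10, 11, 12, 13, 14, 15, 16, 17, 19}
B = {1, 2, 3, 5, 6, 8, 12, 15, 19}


LHS: A ∩ B = {1, 2, 3, 6, 8, 12, 15, 19}
(A ∩ B)' = U \ (A ∩ B) = {4, 5, 7, 9, 10, 11, 13, 14, 16, 17, 18, 20}
A' = {5, 18, 20}, B' = {4, 7, 9, 10, 11, 13, 14, 16, 17, 18, 20}
Claimed RHS: A' ∩ B' = {18, 20}
Identity is INVALID: LHS = {4, 5, 7, 9, 10, 11, 13, 14, 16, 17, 18, 20} but the RHS claimed here equals {18, 20}. The correct form is (A ∩ B)' = A' ∪ B'.

Identity is invalid: (A ∩ B)' = {4, 5, 7, 9, 10, 11, 13, 14, 16, 17, 18, 20} but A' ∩ B' = {18, 20}. The correct De Morgan law is (A ∩ B)' = A' ∪ B'.


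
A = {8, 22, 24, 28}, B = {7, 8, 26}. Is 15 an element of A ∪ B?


A = {8, 22, 24, 28}, B = {7, 8, 26}
A ∪ B = all elements in A or B
A ∪ B = {7, 8, 22, 24, 26, 28}
Checking if 15 ∈ A ∪ B
15 is not in A ∪ B → False

15 ∉ A ∪ B


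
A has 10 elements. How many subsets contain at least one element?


Total subsets = 2^n = 2^10 = 1024
Non-empty subsets exclude the empty set: 2^n - 1
= 1024 - 1
= 1023

Number of non-empty subsets = 1023


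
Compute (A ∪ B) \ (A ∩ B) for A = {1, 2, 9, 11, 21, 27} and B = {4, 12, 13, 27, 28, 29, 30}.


A △ B = (A \ B) ∪ (B \ A) = elements in exactly one of A or B
A \ B = {1, 2, 9, 11, 21}
B \ A = {4, 12, 13, 28, 29, 30}
A △ B = {1, 2, 4, 9, 11, 12, 13, 21, 28, 29, 30}

A △ B = {1, 2, 4, 9, 11, 12, 13, 21, 28, 29, 30}


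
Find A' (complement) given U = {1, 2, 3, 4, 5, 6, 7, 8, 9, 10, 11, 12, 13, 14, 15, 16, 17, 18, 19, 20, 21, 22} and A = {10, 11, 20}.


Aᶜ = U \ A = elements in U but not in A
U = {1, 2, 3, 4, 5, 6, 7, 8, 9, 10, 11, 12, 13, 14, 15, 16, 17, 18, 19, 20, 21, 22}
A = {10, 11, 20}
Aᶜ = {1, 2, 3, 4, 5, 6, 7, 8, 9, 12, 13, 14, 15, 16, 17, 18, 19, 21, 22}

Aᶜ = {1, 2, 3, 4, 5, 6, 7, 8, 9, 12, 13, 14, 15, 16, 17, 18, 19, 21, 22}


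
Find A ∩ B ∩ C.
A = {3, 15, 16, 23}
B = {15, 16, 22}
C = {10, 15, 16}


A ∩ B = {15, 16}
(A ∩ B) ∩ C = {15, 16}

A ∩ B ∩ C = {15, 16}


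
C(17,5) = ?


C(n,k) = n! / (k!(n-k)!)
C(17,5) = 17! / (5!12!)
= 6188

C(17,5) = 6188


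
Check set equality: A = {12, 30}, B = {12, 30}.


Two sets are equal iff they have exactly the same elements.
A = {12, 30}
B = {12, 30}
Same elements → A = B

Yes, A = B


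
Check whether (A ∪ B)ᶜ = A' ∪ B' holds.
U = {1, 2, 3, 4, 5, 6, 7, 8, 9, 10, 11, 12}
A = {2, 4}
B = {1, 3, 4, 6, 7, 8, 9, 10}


LHS: A ∪ B = {1, 2, 3, 4, 6, 7, 8, 9, 10}
(A ∪ B)' = U \ (A ∪ B) = {5, 11, 12}
A' = {1, 3, 5, 6, 7, 8, 9, 10, 11, 12}, B' = {2, 5, 11, 12}
Claimed RHS: A' ∪ B' = {1, 2, 3, 5, 6, 7, 8, 9, 10, 11, 12}
Identity is INVALID: LHS = {5, 11, 12} but the RHS claimed here equals {1, 2, 3, 5, 6, 7, 8, 9, 10, 11, 12}. The correct form is (A ∪ B)' = A' ∩ B'.

Identity is invalid: (A ∪ B)' = {5, 11, 12} but A' ∪ B' = {1, 2, 3, 5, 6, 7, 8, 9, 10, 11, 12}. The correct De Morgan law is (A ∪ B)' = A' ∩ B'.


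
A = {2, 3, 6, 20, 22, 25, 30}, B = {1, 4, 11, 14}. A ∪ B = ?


A ∪ B = all elements in A or B (or both)
A = {2, 3, 6, 20, 22, 25, 30}
B = {1, 4, 11, 14}
A ∪ B = {1, 2, 3, 4, 6, 11, 14, 20, 22, 25, 30}

A ∪ B = {1, 2, 3, 4, 6, 11, 14, 20, 22, 25, 30}


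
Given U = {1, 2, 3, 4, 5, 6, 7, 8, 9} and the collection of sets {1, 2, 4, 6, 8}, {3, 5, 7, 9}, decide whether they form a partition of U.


A partition requires: (1) non-empty parts, (2) pairwise disjoint, (3) union = U
Parts: {1, 2, 4, 6, 8}, {3, 5, 7, 9}
Union of parts: {1, 2, 3, 4, 5, 6, 7, 8, 9}
U = {1, 2, 3, 4, 5, 6, 7, 8, 9}
All non-empty? True
Pairwise disjoint? True
Covers U? True

Yes, valid partition


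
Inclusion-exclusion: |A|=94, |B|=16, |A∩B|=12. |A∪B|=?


|A ∪ B| = |A| + |B| - |A ∩ B|
= 94 + 16 - 12
= 98

|A ∪ B| = 98


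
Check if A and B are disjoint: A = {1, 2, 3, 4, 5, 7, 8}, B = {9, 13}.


Disjoint means A ∩ B = ∅.
A ∩ B = ∅
A ∩ B = ∅, so A and B are disjoint.

Yes, A and B are disjoint


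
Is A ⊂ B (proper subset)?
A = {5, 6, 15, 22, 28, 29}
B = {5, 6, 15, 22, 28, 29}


A ⊂ B requires: A ⊆ B AND A ≠ B.
A ⊆ B? Yes
A = B? Yes
A = B, so A is not a PROPER subset.

No, A is not a proper subset of B


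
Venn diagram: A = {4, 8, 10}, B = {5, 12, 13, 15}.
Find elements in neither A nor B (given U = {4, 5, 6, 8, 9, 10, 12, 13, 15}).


A = {4, 8, 10}
B = {5, 12, 13, 15}
Region: in neither A nor B (given U = {4, 5, 6, 8, 9, 10, 12, 13, 15})
Elements: {6, 9}

Elements in neither A nor B (given U = {4, 5, 6, 8, 9, 10, 12, 13, 15}): {6, 9}


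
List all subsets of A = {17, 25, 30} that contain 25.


A subset of A contains 25 iff the remaining 2 elements form any subset of A \ {25}.
Count: 2^(n-1) = 2^2 = 4
Subsets containing 25: {25}, {17, 25}, {25, 30}, {17, 25, 30}

Subsets containing 25 (4 total): {25}, {17, 25}, {25, 30}, {17, 25, 30}


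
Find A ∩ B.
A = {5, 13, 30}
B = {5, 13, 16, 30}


A ∩ B = elements in both A and B
A = {5, 13, 30}
B = {5, 13, 16, 30}
A ∩ B = {5, 13, 30}

A ∩ B = {5, 13, 30}


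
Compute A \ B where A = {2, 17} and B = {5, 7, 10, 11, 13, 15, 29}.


A \ B = elements in A but not in B
A = {2, 17}
B = {5, 7, 10, 11, 13, 15, 29}
Remove from A any elements in B
A \ B = {2, 17}

A \ B = {2, 17}


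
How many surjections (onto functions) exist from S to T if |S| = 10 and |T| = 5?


n = |S| = 10, k = |T| = 5. Surjections via inclusion-exclusion:
S(n,k) = Σ(-1)^i × C(k,i) × (k-i)^n, i=0 to k
i=0: (-1)^0×C(5,0)×5^10 = 9765625
i=1: (-1)^1×C(5,1)×4^10 = -5242880
i=2: (-1)^2×C(5,2)×3^10 = 590490
i=3: (-1)^3×C(5,3)×2^10 = -10240
i=4: (-1)^4×C(5,4)×1^10 = 5
i=5: (-1)^5×C(5,5)×0^10 = 0
Total = 5103000

Number of surjections = 5103000


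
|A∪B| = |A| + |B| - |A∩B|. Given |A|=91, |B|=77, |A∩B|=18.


|A ∪ B| = |A| + |B| - |A ∩ B|
= 91 + 77 - 18
= 150

|A ∪ B| = 150


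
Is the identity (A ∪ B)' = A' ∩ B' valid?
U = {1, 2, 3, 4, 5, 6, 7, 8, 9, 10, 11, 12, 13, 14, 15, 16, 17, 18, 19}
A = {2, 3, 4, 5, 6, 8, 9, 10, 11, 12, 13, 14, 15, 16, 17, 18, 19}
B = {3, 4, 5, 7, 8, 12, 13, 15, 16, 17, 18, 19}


LHS: A ∪ B = {2, 3, 4, 5, 6, 7, 8, 9, 10, 11, 12, 13, 14, 15, 16, 17, 18, 19}
(A ∪ B)' = U \ (A ∪ B) = {1}
A' = {1, 7}, B' = {1, 2, 6, 9, 10, 11, 14}
Claimed RHS: A' ∩ B' = {1}
Identity is VALID: LHS = RHS = {1} ✓

Identity is valid. (A ∪ B)' = A' ∩ B' = {1}


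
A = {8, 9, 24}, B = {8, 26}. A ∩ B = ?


A ∩ B = elements in both A and B
A = {8, 9, 24}
B = {8, 26}
A ∩ B = {8}

A ∩ B = {8}


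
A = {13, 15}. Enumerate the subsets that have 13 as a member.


A subset of A contains 13 iff the remaining 1 elements form any subset of A \ {13}.
Count: 2^(n-1) = 2^1 = 2
Subsets containing 13: {13}, {13, 15}

Subsets containing 13 (2 total): {13}, {13, 15}


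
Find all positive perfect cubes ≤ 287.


Checking each candidate:
Condition: positive perfect cubes ≤ 287
Result = {1, 8, 27, 64, 125, 216}

{1, 8, 27, 64, 125, 216}


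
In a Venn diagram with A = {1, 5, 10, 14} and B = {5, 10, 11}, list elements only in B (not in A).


A = {1, 5, 10, 14}
B = {5, 10, 11}
Region: only in B (not in A)
Elements: {11}

Elements only in B (not in A): {11}


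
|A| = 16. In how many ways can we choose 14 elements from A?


C(n,k) = n! / (k!(n-k)!)
C(16,14) = 16! / (14!2!)
= 120

C(16,14) = 120


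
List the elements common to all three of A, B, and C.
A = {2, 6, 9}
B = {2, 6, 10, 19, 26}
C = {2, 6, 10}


A ∩ B = {2, 6}
(A ∩ B) ∩ C = {2, 6}

A ∩ B ∩ C = {2, 6}


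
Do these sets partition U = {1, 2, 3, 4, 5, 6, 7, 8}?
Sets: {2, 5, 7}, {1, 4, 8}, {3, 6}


A partition requires: (1) non-empty parts, (2) pairwise disjoint, (3) union = U
Parts: {2, 5, 7}, {1, 4, 8}, {3, 6}
Union of parts: {1, 2, 3, 4, 5, 6, 7, 8}
U = {1, 2, 3, 4, 5, 6, 7, 8}
All non-empty? True
Pairwise disjoint? True
Covers U? True

Yes, valid partition


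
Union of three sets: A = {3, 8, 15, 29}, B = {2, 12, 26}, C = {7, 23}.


A ∪ B = {2, 3, 8, 12, 15, 26, 29}
(A ∪ B) ∪ C = {2, 3, 7, 8, 12, 15, 23, 26, 29}

A ∪ B ∪ C = {2, 3, 7, 8, 12, 15, 23, 26, 29}


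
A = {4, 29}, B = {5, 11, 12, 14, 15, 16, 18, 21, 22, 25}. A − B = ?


A \ B = elements in A but not in B
A = {4, 29}
B = {5, 11, 12, 14, 15, 16, 18, 21, 22, 25}
Remove from A any elements in B
A \ B = {4, 29}

A \ B = {4, 29}


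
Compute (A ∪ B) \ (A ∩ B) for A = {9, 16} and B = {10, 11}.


A △ B = (A \ B) ∪ (B \ A) = elements in exactly one of A or B
A \ B = {9, 16}
B \ A = {10, 11}
A △ B = {9, 10, 11, 16}

A △ B = {9, 10, 11, 16}


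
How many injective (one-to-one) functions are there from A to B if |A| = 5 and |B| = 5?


An injection sends each of |A| = 5 inputs to a distinct output in B.
# injections = |B|·(|B|-1)·…·(|B|-|A|+1) = 5! / (5 - 5)!
= 5 × 4 × 3 × 2 × 1
= 120

Number of injections = 120


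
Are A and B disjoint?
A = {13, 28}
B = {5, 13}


Disjoint means A ∩ B = ∅.
A ∩ B = {13}
A ∩ B ≠ ∅, so A and B are NOT disjoint.

No, A and B are not disjoint (A ∩ B = {13})


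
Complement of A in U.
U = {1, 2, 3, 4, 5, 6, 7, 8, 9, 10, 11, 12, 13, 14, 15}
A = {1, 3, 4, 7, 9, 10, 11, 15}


Aᶜ = U \ A = elements in U but not in A
U = {1, 2, 3, 4, 5, 6, 7, 8, 9, 10, 11, 12, 13, 14, 15}
A = {1, 3, 4, 7, 9, 10, 11, 15}
Aᶜ = {2, 5, 6, 8, 12, 13, 14}

Aᶜ = {2, 5, 6, 8, 12, 13, 14}


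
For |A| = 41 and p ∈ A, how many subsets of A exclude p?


Subsets of A avoiding p are subsets of A \ {p}, which has 40 elements.
Count = 2^(n-1) = 2^40
= 1099511627776

Number of subsets avoiding p = 1099511627776


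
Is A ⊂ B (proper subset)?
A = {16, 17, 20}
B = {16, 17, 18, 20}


A ⊂ B requires: A ⊆ B AND A ≠ B.
A ⊆ B? Yes
A = B? No
A ⊂ B: Yes (A is a proper subset of B)

Yes, A ⊂ B


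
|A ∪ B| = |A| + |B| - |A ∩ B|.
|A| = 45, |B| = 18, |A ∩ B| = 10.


|A ∪ B| = |A| + |B| - |A ∩ B|
= 45 + 18 - 10
= 53

|A ∪ B| = 53


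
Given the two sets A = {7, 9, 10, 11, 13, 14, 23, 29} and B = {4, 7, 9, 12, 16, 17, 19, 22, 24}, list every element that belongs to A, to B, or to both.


A ∪ B = all elements in A or B (or both)
A = {7, 9, 10, 11, 13, 14, 23, 29}
B = {4, 7, 9, 12, 16, 17, 19, 22, 24}
A ∪ B = {4, 7, 9, 10, 11, 12, 13, 14, 16, 17, 19, 22, 23, 24, 29}

A ∪ B = {4, 7, 9, 10, 11, 12, 13, 14, 16, 17, 19, 22, 23, 24, 29}


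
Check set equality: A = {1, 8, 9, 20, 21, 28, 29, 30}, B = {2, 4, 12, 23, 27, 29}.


Two sets are equal iff they have exactly the same elements.
A = {1, 8, 9, 20, 21, 28, 29, 30}
B = {2, 4, 12, 23, 27, 29}
Differences: {1, 2, 4, 8, 9, 12, 20, 21, 23, 27, 28, 30}
A ≠ B

No, A ≠ B


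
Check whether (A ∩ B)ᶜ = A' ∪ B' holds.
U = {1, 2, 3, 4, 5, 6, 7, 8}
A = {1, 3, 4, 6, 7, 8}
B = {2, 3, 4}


LHS: A ∩ B = {3, 4}
(A ∩ B)' = U \ (A ∩ B) = {1, 2, 5, 6, 7, 8}
A' = {2, 5}, B' = {1, 5, 6, 7, 8}
Claimed RHS: A' ∪ B' = {1, 2, 5, 6, 7, 8}
Identity is VALID: LHS = RHS = {1, 2, 5, 6, 7, 8} ✓

Identity is valid. (A ∩ B)' = A' ∪ B' = {1, 2, 5, 6, 7, 8}


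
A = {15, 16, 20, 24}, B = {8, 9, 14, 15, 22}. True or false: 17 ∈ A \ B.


A = {15, 16, 20, 24}, B = {8, 9, 14, 15, 22}
A \ B = elements in A but not in B
A \ B = {16, 20, 24}
Checking if 17 ∈ A \ B
17 is not in A \ B → False

17 ∉ A \ B


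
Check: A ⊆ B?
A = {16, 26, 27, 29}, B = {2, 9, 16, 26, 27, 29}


A ⊆ B means every element of A is in B.
All elements of A are in B.
So A ⊆ B.

Yes, A ⊆ B


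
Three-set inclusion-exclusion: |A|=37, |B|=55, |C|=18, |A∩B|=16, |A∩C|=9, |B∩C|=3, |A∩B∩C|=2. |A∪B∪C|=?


|A∪B∪C| = |A|+|B|+|C| - |A∩B|-|A∩C|-|B∩C| + |A∩B∩C|
= 37+55+18 - 16-9-3 + 2
= 110 - 28 + 2
= 84

|A ∪ B ∪ C| = 84


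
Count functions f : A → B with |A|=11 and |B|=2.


Each of |A| = 11 inputs maps to any of |B| = 2 outputs.
# functions = |B|^|A| = 2^11
= 2048

Number of functions = 2048
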